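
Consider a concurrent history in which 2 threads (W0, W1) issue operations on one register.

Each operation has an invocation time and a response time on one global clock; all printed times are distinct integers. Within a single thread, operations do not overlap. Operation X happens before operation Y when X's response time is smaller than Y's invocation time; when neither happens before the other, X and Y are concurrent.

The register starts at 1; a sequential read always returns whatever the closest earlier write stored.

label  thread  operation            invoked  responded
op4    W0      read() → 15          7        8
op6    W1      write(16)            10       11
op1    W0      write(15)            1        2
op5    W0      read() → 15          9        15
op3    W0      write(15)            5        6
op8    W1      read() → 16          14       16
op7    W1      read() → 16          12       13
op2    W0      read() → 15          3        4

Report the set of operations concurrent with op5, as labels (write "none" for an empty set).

op6, op7, op8

op5 runs from 9 to 15; window-overlapping ops are concurrent
op1 [1,2]: before
op2 [3,4]: before
op3 [5,6]: before
op4 [7,8]: before
op6 [10,11]: concurrent
op7 [12,13]: concurrent
op8 [14,16]: concurrent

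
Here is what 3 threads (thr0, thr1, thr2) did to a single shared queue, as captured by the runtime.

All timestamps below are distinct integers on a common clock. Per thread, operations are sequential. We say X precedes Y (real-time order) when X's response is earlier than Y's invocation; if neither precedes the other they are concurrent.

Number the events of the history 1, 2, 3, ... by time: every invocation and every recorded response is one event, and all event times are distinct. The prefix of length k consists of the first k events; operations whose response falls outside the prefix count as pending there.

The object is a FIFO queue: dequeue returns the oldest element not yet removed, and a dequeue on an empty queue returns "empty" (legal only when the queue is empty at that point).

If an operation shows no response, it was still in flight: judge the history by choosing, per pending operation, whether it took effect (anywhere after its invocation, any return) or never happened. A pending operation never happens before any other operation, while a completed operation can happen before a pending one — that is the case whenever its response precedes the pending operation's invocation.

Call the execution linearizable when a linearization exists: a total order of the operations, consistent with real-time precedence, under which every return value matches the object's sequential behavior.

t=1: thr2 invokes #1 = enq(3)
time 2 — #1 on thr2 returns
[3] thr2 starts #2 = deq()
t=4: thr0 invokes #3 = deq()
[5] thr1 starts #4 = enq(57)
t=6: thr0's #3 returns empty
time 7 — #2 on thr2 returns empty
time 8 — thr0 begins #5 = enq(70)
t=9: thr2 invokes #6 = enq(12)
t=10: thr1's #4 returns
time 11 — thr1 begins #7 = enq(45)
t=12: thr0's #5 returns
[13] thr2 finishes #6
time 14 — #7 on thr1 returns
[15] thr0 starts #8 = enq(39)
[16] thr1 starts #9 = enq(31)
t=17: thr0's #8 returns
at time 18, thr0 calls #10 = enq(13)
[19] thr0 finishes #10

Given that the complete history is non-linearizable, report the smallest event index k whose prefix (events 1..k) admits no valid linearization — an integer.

events 1..6 are still linearizable — one witness is #1, #2, #3:
step 1: #1 enq(3) — queue <3>
step 2: #2 deq() (pending, included) — queue <>
step 3: #3 deq() → empty — queue <>
once event 7 joins (#2's response, time 7), exhaustive search finds no witness
include/drop combinations of the 1 pending operation (#4) were all tried; none helps
sample order #1, #2, #3 (pending dropped) stalls at step 2 — #2 deq() → empty has no legal effect
sample order #1, #3, #2 (pending dropped) stalls at step 2 — #3 deq() → empty has no legal effect

7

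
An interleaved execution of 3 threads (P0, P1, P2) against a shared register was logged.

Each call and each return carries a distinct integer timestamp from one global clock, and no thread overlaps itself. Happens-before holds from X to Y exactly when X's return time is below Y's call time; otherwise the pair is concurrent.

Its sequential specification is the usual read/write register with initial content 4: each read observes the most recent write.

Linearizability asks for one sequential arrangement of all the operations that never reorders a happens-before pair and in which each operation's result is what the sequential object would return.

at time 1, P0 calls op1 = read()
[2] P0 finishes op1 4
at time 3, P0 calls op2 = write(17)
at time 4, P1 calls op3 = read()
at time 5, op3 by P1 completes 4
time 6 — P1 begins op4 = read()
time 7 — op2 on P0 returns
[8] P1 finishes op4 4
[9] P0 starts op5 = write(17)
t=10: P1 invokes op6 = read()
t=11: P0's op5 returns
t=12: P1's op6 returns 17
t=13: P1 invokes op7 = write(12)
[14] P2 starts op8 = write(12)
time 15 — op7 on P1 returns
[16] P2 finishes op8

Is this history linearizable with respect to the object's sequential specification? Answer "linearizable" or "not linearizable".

witness order: op1, op3, op4, op2, op5, op6, op7, op8
after step 1 (op1 read() → 4): value 4
after step 2 (op3 read() → 4): value 4
after step 3 (op4 read() → 4): value 4
after step 4 (op2 write(17)): value 17
after step 5 (op5 write(17)): value 17
after step 6 (op6 read() → 17): value 17
after step 7 (op7 write(12)): value 12
after step 8 (op8 write(12)): value 12

linearizable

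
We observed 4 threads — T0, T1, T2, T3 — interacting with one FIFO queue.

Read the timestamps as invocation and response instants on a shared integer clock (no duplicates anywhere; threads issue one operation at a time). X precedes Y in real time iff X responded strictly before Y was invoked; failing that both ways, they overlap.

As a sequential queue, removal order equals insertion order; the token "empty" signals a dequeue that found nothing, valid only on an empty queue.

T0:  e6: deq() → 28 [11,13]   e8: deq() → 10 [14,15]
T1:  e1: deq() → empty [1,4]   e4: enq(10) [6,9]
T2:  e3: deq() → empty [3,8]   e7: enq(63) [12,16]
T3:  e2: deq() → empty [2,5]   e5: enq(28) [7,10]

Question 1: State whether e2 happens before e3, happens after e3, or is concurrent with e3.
Answer: concurrent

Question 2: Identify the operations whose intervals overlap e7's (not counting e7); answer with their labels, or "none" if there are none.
Answer: e6, e8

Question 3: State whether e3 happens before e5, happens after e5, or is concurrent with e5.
Answer: concurrent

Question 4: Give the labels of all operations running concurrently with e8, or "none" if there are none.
Answer: e7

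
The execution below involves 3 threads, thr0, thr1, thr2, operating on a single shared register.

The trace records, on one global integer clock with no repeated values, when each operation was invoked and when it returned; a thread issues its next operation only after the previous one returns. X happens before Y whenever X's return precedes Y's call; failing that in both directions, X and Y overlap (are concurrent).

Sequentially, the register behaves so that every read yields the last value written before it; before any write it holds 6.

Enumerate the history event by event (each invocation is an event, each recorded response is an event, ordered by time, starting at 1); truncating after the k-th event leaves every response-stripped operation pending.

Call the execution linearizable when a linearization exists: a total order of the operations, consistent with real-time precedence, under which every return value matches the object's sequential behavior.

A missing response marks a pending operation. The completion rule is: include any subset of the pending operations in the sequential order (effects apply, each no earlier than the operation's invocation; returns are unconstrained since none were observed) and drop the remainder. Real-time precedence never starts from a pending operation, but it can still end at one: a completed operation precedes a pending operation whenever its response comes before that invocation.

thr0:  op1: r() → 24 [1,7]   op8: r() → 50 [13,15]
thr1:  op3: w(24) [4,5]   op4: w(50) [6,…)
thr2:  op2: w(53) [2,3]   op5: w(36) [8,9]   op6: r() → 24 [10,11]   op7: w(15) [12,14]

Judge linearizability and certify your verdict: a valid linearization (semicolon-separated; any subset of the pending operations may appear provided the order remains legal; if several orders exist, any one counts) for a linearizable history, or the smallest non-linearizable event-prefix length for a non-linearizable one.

not linearizable — minimal violating prefix: 11 events

events 1..10 are fine; event 11 — the response of op6 at time 11 — makes the prefix non-linearizable
checked exhaustively: 3 real-time-consistent orders of 5 completed operations, zero legal register replays
no completion choice of the 1 pending operation (op4) rescues it — every subset was tried
one such order, op1, op2, op3, op5, op6 (pending dropped), breaks at step 1 where op1 r() → 24 is illegal
one such order, op2, op1, op3, op5, op6 (pending dropped), breaks at step 2 where op1 r() → 24 is illegal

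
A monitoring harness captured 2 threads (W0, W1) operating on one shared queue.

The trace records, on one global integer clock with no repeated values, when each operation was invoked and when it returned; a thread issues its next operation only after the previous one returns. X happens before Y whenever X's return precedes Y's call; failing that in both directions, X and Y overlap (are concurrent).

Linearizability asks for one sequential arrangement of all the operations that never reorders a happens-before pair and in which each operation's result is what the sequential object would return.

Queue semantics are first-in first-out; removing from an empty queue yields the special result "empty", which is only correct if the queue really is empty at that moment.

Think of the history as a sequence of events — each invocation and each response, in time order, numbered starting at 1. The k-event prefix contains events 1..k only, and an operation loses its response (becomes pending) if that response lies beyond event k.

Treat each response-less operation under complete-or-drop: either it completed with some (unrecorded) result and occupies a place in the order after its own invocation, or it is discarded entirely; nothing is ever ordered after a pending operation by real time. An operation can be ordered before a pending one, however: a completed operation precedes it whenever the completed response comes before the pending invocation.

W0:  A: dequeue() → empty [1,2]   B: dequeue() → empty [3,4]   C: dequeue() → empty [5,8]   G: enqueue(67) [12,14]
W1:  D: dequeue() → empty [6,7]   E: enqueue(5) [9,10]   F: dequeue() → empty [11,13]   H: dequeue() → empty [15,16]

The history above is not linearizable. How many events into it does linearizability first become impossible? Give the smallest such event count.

events 1..12 are linearizable, e.g. via A, B, C, D, E:
step 1: A dequeue() → empty — queue <>
step 2: B dequeue() → empty — queue <>
step 3: C dequeue() → empty — queue <>
step 4: D dequeue() → empty — queue <>
step 5: E enqueue(5) — queue <5>
event 13 — F's response, time 13 — after it, nothing linearizes
completion choices over the 1 pending operation (G) were checked; none helps
one such order, A, B, C, D, E, F (pending dropped), breaks at step 6 where F dequeue() → empty is illegal
one such order, A, B, D, C, E, F (pending dropped), breaks at step 6 where F dequeue() → empty is illegal

13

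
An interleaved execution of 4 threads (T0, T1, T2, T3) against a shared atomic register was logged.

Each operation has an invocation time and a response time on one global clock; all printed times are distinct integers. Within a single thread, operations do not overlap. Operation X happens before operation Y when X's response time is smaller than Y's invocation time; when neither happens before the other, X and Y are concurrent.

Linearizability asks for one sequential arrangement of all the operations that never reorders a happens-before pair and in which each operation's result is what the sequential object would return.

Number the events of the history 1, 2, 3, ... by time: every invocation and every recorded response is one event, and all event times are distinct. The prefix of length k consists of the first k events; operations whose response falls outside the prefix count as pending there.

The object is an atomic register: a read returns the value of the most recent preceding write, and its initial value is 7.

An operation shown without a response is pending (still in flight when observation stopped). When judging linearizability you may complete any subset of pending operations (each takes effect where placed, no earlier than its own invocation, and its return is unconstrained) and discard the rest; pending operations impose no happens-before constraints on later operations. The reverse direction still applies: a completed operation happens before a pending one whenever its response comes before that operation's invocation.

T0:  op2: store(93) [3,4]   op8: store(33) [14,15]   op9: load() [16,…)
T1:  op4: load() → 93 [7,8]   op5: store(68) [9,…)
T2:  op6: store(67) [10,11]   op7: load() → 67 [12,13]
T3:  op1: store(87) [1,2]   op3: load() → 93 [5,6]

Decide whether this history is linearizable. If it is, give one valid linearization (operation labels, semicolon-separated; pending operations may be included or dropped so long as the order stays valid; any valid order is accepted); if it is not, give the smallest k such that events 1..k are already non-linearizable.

linearizable — witness: op1; op2; op3; op4; op5; op6; op7; op8

step 1: op1 store(87) — value 87
step 2: op2 store(93) — value 93
step 3: op3 load() → 93 — value 93
step 4: op4 load() → 93 — value 93
step 5: op5 store(68) (pending, included) — value 68
step 6: op6 store(67) — value 67
step 7: op7 load() → 67 — value 67
step 8: op8 store(33) — value 33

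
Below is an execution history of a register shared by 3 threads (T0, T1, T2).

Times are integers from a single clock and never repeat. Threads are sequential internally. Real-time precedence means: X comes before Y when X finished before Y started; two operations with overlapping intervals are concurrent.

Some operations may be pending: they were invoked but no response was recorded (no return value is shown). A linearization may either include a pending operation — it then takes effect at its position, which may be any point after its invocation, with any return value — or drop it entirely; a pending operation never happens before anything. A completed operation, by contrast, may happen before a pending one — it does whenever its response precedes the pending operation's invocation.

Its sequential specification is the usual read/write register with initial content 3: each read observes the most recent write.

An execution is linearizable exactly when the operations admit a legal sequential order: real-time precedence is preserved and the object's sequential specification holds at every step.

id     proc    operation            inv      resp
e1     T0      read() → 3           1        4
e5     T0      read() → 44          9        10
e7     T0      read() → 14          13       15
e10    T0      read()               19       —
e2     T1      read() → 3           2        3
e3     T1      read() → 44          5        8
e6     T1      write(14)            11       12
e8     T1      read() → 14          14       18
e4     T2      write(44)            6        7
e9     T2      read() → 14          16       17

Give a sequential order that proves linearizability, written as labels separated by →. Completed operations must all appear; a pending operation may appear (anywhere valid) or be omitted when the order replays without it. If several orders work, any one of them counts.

e1 → e2 → e4 → e3 → e5 → e6 → e7 → e8 → e9

after step 1 (e1 read() → 3): value 3
after step 2 (e2 read() → 3): value 3
after step 3 (e4 write(44)): value 44
after step 4 (e3 read() → 44): value 44
after step 5 (e5 read() → 44): value 44
after step 6 (e6 write(14)): value 14
after step 7 (e7 read() → 14): value 14
after step 8 (e8 read() → 14): value 14
after step 9 (e9 read() → 14): value 14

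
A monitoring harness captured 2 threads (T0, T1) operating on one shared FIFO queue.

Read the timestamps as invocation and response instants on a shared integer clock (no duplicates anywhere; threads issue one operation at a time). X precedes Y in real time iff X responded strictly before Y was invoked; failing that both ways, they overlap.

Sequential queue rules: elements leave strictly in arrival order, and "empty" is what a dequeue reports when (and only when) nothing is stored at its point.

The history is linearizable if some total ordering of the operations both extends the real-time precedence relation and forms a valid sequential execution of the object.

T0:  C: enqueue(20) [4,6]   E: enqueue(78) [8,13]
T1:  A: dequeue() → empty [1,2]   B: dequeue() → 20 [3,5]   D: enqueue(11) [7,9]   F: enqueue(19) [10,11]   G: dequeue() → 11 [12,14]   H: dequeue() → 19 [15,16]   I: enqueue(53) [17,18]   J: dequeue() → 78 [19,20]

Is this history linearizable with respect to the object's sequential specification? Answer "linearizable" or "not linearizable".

linearizable

one valid linearization: A, C, B, D, F, E, G, H, I, J
after step 1 (A dequeue() → empty): queue <>
after step 2 (C enqueue(20)): queue <20>
after step 3 (B dequeue() → 20): queue <>
after step 4 (D enqueue(11)): queue <11>
after step 5 (F enqueue(19)): queue <11,19>
after step 6 (E enqueue(78)): queue <11,19,78>
after step 7 (G dequeue() → 11): queue <19,78>
after step 8 (H dequeue() → 19): queue <78>
after step 9 (I enqueue(53)): queue <78,53>
after step 10 (J dequeue() → 78): queue <53>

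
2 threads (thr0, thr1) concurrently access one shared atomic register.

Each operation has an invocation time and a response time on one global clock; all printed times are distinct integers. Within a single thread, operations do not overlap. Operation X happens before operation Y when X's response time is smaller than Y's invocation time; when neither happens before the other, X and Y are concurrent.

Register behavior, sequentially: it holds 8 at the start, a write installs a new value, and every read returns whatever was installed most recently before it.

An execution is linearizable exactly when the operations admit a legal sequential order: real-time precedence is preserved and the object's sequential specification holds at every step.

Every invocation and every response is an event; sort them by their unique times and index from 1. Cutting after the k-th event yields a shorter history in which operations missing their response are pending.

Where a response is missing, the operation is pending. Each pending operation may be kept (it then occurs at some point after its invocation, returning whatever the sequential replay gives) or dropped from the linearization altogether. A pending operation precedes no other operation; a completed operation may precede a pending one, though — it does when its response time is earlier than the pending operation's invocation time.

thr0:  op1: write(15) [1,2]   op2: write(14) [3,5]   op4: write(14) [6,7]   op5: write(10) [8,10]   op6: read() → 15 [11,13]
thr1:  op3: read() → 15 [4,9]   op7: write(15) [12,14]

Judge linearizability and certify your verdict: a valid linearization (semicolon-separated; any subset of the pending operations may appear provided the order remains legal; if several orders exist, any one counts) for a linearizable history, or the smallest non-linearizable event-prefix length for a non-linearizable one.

step 1: op1 write(15) — value 15
step 2: op3 read() → 15 — value 15
step 3: op2 write(14) — value 14
step 4: op4 write(14) — value 14
step 5: op5 write(10) — value 10
step 6: op7 write(15) — value 15
step 7: op6 read() → 15 — value 15

linearizable — witness: op1; op3; op2; op4; op5; op7; op6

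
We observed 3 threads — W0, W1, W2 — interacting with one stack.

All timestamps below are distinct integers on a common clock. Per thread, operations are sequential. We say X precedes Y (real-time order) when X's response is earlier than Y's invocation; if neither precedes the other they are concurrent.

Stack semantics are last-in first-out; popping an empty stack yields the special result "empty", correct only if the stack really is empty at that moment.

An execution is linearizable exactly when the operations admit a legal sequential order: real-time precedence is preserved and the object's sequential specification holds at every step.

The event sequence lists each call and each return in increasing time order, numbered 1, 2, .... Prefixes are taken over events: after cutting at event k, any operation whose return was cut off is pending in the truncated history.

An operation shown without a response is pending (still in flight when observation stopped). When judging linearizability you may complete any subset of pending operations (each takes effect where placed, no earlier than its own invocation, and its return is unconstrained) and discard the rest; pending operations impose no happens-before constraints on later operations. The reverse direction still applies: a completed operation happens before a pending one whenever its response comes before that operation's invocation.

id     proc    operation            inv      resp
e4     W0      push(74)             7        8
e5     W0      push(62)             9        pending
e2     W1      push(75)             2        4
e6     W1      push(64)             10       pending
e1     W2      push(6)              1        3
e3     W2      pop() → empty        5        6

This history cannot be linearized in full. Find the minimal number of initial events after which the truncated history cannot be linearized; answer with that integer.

events 1..5 are linearizable, e.g. via e1, e2:
step 1: e1 push(6) — stack <6>
step 2: e2 push(75) — stack <6,75>
include event 6 — e3 responding at 6 — and every candidate order breaks
one such order, e1, e2, e3, breaks at step 3 where e3 pop() → empty is illegal
one such order, e2, e1, e3, breaks at step 3 where e3 pop() → empty is illegal

6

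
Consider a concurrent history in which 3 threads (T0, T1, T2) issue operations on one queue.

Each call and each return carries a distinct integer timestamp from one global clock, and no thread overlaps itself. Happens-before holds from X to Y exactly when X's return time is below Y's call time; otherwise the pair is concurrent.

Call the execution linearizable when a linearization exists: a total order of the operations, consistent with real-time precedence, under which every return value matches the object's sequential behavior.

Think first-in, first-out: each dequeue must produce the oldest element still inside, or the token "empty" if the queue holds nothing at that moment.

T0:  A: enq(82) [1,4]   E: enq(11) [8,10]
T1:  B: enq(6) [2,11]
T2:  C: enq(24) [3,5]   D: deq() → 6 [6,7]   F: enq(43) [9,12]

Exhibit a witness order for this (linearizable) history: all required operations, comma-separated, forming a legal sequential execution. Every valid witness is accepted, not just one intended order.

after step 1 (B enq(6)): queue <6>
after step 2 (A enq(82)): queue <6,82>
after step 3 (C enq(24)): queue <6,82,24>
after step 4 (D deq() → 6): queue <82,24>
after step 5 (E enq(11)): queue <82,24,11>
after step 6 (F enq(43)): queue <82,24,11,43>

B, A, C, D, E, F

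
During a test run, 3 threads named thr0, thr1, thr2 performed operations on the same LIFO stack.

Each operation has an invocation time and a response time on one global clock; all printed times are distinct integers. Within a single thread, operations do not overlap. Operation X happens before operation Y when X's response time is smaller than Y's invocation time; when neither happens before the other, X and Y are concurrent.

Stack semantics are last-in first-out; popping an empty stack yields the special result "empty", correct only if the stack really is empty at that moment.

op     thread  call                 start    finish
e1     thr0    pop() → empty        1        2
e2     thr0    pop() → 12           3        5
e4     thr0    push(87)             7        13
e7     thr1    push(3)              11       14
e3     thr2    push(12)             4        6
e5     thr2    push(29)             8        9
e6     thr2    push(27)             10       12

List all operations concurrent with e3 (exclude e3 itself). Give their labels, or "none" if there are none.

e2

e3 runs from 4 to 6; window-overlapping ops are concurrent
e1 [1,2]: before
e2 [3,5]: concurrent
e4 [7,13]: after
e5 [8,9]: after
e6 [10,12]: after
e7 [11,14]: after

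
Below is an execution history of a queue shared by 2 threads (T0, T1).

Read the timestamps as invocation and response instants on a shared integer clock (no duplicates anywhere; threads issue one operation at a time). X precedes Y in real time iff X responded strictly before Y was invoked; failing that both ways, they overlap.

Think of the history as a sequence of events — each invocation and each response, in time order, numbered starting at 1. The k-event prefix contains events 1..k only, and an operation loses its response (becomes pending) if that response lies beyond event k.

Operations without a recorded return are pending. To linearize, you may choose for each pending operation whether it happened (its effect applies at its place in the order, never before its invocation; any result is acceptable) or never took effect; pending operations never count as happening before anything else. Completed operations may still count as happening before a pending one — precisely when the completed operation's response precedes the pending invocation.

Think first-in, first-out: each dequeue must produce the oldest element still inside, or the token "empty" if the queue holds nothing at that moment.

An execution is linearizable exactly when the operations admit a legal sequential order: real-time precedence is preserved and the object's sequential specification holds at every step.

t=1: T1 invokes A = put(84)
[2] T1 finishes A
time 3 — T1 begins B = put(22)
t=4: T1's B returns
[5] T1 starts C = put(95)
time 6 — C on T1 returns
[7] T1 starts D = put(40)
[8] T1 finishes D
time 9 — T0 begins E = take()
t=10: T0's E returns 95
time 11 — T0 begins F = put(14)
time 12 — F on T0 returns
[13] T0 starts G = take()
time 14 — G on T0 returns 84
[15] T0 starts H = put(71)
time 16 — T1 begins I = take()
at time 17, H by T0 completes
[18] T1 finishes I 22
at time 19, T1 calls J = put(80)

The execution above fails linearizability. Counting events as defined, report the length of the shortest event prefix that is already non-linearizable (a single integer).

10

events 1..9 are linearizable; a witness order is A, B, C, D:
step 1: A put(84) — queue <84>
step 2: B put(22) — queue <84,22>
step 3: C put(95) — queue <84,22,95>
step 4: D put(40) — queue <84,22,95,40>
event 10 — E's response, time 10 — after it, nothing linearizes
sample order A, B, C, D, E stalls at step 5 — E take() → 95 has no legal effect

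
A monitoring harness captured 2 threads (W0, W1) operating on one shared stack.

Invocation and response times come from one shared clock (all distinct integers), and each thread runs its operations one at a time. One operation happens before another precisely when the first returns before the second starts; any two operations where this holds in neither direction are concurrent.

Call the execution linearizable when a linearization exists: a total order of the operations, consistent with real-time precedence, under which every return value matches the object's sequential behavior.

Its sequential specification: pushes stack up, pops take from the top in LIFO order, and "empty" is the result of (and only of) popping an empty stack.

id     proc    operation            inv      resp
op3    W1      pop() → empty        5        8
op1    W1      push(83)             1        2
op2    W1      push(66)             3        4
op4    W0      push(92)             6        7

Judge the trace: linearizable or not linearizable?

not linearizable

events 1..7 are fine; event 8 — the response of op3 at time 8 — makes the prefix non-linearizable
all 2 real-time-respecting orders fail — 4 completed stack operations, no legal replay
e.g. op1, op2, op3, op4: illegal at step 3, since op3 pop() → empty cannot apply there
e.g. op1, op2, op4, op3: illegal at step 4, since op3 pop() → empty cannot apply there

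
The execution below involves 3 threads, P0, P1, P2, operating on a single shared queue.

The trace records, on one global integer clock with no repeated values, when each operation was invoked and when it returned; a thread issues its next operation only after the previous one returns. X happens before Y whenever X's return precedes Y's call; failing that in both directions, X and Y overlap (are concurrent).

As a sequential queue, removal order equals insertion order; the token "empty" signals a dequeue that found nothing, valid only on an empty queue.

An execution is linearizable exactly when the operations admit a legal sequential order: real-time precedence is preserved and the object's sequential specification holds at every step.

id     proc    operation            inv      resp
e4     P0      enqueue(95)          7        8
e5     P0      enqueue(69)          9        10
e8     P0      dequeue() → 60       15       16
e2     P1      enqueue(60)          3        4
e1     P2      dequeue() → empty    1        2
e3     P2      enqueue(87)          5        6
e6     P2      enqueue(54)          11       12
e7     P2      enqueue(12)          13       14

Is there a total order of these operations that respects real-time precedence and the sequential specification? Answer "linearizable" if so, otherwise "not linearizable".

linearizable

one valid linearization: e1, e2, e3, e4, e5, e6, e7, e8
1. e1 dequeue() → empty, leaving queue <>
2. e2 enqueue(60), leaving queue <60>
3. e3 enqueue(87), leaving queue <60,87>
4. e4 enqueue(95), leaving queue <60,87,95>
5. e5 enqueue(69), leaving queue <60,87,95,69>
6. e6 enqueue(54), leaving queue <60,87,95,69,54>
7. e7 enqueue(12), leaving queue <60,87,95,69,54,12>
8. e8 dequeue() → 60, leaving queue <87,95,69,54,12>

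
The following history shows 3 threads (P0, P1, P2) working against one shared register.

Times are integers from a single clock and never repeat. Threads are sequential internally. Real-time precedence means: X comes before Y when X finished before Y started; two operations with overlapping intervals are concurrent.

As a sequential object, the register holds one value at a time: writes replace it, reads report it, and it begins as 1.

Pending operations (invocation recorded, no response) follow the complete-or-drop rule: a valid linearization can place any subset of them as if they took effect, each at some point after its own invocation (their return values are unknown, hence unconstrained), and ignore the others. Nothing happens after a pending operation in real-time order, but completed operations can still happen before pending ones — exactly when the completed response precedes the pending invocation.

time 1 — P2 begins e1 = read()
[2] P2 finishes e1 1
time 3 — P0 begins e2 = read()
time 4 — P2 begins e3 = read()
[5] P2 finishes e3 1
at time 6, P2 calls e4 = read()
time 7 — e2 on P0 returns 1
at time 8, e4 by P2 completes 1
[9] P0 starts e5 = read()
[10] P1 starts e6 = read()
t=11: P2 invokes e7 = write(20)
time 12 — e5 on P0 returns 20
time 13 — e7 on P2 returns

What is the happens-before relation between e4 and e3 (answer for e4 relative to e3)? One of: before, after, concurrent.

e4 spans [6,8], e3 spans [4,5]
resp(e3)=5 < inv(e4)=6

after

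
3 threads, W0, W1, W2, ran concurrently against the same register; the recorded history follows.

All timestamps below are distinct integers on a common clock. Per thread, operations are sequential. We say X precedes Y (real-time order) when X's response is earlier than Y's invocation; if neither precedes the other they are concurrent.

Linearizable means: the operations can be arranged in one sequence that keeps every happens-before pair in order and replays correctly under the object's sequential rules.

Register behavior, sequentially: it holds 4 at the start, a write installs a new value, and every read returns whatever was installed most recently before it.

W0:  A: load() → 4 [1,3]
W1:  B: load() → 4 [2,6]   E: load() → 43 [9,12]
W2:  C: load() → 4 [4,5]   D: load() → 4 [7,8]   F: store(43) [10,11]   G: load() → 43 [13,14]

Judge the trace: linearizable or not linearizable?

linearizable

one valid linearization: A, B, C, D, F, E, G
step 1: A load() → 4 — value 4
step 2: B load() → 4 — value 4
step 3: C load() → 4 — value 4
step 4: D load() → 4 — value 4
step 5: F store(43) — value 43
step 6: E load() → 43 — value 43
step 7: G load() → 43 — value 43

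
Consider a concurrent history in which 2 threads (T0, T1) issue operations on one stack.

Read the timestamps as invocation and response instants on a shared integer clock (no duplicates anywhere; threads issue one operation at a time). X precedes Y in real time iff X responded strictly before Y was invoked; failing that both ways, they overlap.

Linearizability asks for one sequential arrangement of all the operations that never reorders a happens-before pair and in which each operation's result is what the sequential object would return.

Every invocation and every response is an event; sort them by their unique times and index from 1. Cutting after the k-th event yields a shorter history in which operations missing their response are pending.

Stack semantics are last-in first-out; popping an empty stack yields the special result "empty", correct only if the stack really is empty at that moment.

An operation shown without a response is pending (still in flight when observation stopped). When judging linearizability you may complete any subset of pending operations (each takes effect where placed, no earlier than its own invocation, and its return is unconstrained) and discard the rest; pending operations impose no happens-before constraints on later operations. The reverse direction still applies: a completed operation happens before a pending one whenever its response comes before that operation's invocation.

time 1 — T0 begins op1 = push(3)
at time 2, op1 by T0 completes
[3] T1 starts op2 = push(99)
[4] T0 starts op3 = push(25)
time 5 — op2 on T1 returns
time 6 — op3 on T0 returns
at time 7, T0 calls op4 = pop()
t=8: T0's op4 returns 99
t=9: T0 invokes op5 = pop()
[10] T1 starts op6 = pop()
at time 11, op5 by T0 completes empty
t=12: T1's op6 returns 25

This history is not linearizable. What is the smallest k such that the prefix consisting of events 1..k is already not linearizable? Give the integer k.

events 1..10 are linearizable; a witness order is op1, op3, op2, op4:
after step 1 (op1 push(3)): stack <3>
after step 2 (op3 push(25)): stack <3,25>
after step 3 (op2 push(99)): stack <3,25,99>
after step 4 (op4 pop() → 99): stack <3,25>
include event 11 — op5 responding at 11 — and every candidate order breaks
include/drop combinations of the 1 pending operation (op6) were all tried; none helps
sample order op1, op2, op3, op4, op5 (pending dropped) stalls at step 4 — op4 pop() → 99 has no legal effect
sample order op1, op3, op2, op4, op5 (pending dropped) stalls at step 5 — op5 pop() → empty has no legal effect

11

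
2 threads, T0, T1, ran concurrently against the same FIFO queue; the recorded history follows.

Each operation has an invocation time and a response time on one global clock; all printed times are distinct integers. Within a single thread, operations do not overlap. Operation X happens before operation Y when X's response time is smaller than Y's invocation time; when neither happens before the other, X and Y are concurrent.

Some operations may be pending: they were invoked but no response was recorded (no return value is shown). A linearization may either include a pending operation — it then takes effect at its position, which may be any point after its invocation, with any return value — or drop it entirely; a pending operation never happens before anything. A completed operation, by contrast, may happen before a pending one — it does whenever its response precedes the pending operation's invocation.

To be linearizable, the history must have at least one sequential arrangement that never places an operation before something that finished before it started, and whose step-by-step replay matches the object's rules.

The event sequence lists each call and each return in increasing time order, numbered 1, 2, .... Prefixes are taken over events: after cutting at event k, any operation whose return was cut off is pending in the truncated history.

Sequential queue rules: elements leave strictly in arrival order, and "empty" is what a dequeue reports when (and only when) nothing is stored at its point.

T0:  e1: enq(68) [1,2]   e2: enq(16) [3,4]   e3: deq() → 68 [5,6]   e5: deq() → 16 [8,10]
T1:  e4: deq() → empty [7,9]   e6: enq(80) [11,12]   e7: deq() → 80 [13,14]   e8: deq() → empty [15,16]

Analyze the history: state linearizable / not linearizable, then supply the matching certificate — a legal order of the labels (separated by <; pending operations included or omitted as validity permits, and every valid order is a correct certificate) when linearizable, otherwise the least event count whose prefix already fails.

after step 1 (e1 enq(68)): queue <68>
after step 2 (e2 enq(16)): queue <68,16>
after step 3 (e3 deq() → 68): queue <16>
after step 4 (e5 deq() → 16): queue <>
after step 5 (e4 deq() → empty): queue <>
after step 6 (e6 enq(80)): queue <80>
after step 7 (e7 deq() → 80): queue <>
after step 8 (e8 deq() → empty): queue <>

linearizable — witness: e1 < e2 < e3 < e5 < e4 < e6 < e7 < e8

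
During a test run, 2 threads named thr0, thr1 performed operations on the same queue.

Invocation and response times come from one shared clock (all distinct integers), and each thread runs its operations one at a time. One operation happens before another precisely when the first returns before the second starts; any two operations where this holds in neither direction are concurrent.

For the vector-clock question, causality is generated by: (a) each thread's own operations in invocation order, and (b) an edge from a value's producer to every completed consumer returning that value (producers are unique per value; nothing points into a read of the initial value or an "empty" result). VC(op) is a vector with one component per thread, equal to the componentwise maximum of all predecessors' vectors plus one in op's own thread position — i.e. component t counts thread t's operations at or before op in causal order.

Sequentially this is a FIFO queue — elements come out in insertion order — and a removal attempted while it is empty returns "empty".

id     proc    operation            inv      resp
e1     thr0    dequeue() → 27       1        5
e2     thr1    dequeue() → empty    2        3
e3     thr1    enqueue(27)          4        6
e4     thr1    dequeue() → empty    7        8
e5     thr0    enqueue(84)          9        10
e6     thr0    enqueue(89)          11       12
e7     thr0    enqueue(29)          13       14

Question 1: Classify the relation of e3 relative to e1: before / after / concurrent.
e3 spans [4,6], e1 spans [1,5]
the intervals overlap in both directions

concurrent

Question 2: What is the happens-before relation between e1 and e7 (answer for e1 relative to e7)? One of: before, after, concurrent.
e1 spans [1,5], e7 spans [13,14]
resp(e1)=5 < inv(e7)=13

before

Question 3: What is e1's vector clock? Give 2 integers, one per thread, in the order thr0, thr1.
no predecessors for e2 (invoked 2): thr1 increments from zero → (0, 1)
from VC(e2)=(0, 1), e3 (invoked 4) maxes components and bumps thr1 → (0, 2)
from VC(e3)=(0, 2), e4 (invoked 7) maxes components and bumps thr1 → (0, 3)
from VC(e3)=(0, 2), e1 (invoked 1) maxes components and bumps thr0 → (1, 2)
from VC(e1)=(1, 2), e5 (invoked 9) maxes components and bumps thr0 → (2, 2)
from VC(e5)=(2, 2), e6 (invoked 11) maxes components and bumps thr0 → (3, 2)
from VC(e6)=(3, 2), e7 (invoked 13) maxes components and bumps thr0 → (4, 2)
target: VC(e1) = (1, 2)

(1, 2)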